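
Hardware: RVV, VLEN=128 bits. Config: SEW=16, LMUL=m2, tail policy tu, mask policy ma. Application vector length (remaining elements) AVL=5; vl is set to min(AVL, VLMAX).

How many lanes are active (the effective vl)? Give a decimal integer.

vl = 5

lanes per group: 128·2/16 = 16
vl = min(AVL, VLMAX) = min(5, 16) = 5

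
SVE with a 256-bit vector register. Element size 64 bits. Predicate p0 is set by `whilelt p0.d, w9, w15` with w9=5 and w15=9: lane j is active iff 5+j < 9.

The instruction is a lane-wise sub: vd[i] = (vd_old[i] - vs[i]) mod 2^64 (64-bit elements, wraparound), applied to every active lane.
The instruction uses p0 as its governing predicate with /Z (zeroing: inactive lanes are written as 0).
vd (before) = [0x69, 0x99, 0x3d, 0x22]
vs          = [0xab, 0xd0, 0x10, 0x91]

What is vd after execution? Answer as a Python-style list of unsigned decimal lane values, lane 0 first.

vd = [18446744073709551550, 18446744073709551561, 45, 18446744073709551505]

lane count: 256 div 64 = 4
p0[j] = (5+j < 9); true for j=0..3 → 4 lanes set
[0] sub(0x69,0xab) = 0xffffffffffffffbe
[1] sub(0x99,0xd0) = 0xffffffffffffffc9
[2] sub(0x3d,0x10) = 0x2d
[3] sub(0x22,0x91) = 0xffffffffffffff91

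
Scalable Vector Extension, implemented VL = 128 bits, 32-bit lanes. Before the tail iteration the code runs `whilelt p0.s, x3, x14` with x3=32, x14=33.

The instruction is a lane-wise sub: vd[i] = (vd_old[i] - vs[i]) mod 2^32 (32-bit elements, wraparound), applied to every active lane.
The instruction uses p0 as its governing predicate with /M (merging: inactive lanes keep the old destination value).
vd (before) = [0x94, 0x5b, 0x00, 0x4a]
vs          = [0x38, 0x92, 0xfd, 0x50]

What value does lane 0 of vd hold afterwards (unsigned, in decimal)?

vd[0] = 92

register lanes = 128/32 = 4
active while 32+j < 33, i.e. j ∈ [0,1) capped at 4 ⇒ 1
lane  0: sub(0x94,0x38) ⇒ 0x5c
lane  1: tail/keep ⇒ 0x5b
lane  2: tail/keep ⇒ 0x00
lane  3: tail/keep ⇒ 0x4a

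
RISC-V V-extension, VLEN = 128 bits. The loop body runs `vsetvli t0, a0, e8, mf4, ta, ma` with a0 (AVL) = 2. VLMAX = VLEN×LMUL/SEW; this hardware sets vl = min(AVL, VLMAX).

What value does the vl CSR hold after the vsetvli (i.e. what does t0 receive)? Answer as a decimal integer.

lanes per group: 128·1/4/8 = 4
vl ← min(2, 4) = 2

vl = 2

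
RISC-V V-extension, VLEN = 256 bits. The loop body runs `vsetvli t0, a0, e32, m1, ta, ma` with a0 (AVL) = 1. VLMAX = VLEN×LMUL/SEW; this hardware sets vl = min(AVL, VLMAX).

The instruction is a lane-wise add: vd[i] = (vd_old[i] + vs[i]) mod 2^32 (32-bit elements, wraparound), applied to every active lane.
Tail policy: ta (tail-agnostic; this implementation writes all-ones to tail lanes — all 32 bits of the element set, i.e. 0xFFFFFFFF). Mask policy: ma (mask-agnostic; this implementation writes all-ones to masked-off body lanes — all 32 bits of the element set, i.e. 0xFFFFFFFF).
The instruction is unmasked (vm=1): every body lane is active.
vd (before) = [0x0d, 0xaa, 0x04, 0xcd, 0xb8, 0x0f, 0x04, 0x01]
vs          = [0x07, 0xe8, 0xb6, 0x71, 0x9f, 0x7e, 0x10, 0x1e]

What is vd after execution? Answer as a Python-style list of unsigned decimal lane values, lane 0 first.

lanes per group: 256·1/32 = 8
vl ← min(1, 8) = 1
  i=0: add(0x0d,0x07) → 20
  i=1: tail/ones → 4294967295
  i=2: tail/ones → 4294967295
  i=3: tail/ones → 4294967295
  i=4: tail/ones → 4294967295
  i=5: tail/ones → 4294967295
  i=6: tail/ones → 4294967295
  i=7: tail/ones → 4294967295

vd = [20, 4294967295, 4294967295, 4294967295, 4294967295, 4294967295, 4294967295, 4294967295]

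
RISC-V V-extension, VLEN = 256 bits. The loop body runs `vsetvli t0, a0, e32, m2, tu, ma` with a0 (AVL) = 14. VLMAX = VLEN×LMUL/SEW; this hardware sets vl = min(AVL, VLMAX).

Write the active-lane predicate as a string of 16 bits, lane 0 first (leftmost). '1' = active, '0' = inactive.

VLMAX = (256 × 2) / 32 = 16 lanes
vl = min(AVL, VLMAX) = min(14, 16) = 14
bits (lane 0 leftmost): 1111111111111100

predicate = 1111111111111100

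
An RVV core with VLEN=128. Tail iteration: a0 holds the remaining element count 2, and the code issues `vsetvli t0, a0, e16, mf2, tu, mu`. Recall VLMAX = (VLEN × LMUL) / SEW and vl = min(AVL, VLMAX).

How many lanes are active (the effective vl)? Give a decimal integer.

vl = 2

VLMAX = (128 × 1/2) / 16 = 4 lanes
vl = min(AVL, VLMAX) = min(2, 4) = 2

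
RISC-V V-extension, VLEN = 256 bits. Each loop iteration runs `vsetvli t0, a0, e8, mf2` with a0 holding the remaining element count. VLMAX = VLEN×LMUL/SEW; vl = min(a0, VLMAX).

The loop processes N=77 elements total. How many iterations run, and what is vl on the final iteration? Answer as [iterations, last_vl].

VLMAX = (256 × 1/2) / 8 = 16 lanes
N=77: ⌈77/16⌉ = 5 iters; last vl = 77 − 4×16 = 13

[iterations, last_vl] = [5, 13]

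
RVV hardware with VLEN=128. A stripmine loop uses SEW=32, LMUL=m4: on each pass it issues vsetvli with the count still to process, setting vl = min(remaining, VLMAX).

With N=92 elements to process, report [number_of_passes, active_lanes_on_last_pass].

[iterations, last_vl] = [6, 12]

VLMAX = (128 × 4) / 32 = 16 lanes
92 elements at 16/iter → 6 passes, remainder 12 on the last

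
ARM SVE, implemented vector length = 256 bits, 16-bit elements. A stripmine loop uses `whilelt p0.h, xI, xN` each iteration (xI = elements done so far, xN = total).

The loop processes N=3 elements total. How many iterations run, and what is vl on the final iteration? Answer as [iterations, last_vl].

lane count: 256 div 16 = 16
N=3: ⌈3/16⌉ = 1 iters; last vl = 3 − 0×16 = 3

[iterations, last_vl] = [1, 3]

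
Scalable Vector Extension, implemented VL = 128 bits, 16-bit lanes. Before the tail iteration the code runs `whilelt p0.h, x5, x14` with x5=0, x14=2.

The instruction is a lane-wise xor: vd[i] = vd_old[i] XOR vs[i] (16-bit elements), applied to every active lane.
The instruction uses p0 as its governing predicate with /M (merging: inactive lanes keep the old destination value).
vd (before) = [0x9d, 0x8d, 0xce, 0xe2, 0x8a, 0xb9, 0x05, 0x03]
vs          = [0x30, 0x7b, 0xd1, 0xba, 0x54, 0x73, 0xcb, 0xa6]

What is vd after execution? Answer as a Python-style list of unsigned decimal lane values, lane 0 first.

register lanes = 128/16 = 8
whilelt: lane j active iff 0+j < 2 → j < 2 → 2 active
  i=0: xor(0x9d,0x30) → 173
  i=1: xor(0x8d,0x7b) → 246
  i=2: tail/keep → 206
  i=3: tail/keep → 226
  i=4: tail/keep → 138
  i=5: tail/keep → 185
  i=6: tail/keep → 5
  i=7: tail/keep → 3

vd = [173, 246, 206, 226, 138, 185, 5, 3]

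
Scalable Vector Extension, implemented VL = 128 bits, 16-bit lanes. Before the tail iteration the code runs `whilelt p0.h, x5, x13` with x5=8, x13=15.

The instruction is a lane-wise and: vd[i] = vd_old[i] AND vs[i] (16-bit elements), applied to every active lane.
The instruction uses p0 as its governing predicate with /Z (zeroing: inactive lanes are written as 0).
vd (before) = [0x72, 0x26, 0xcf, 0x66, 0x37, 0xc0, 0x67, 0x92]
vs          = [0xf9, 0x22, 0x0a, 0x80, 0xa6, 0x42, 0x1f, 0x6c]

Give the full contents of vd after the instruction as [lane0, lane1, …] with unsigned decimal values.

register lanes = 128/16 = 8
whilelt: lane j active iff 8+j < 15 → j < 7 → 7 active
  i=0: and(0x72,0xf9) → 112
  i=1: and(0x26,0x22) → 34
  i=2: and(0xcf,0x0a) → 10
  i=3: and(0x66,0x80) → 0
  i=4: and(0x37,0xa6) → 38
  i=5: and(0xc0,0x42) → 64
  i=6: and(0x67,0x1f) → 7
  i=7: tail/zero → 0

vd = [112, 34, 10, 0, 38, 64, 7, 0]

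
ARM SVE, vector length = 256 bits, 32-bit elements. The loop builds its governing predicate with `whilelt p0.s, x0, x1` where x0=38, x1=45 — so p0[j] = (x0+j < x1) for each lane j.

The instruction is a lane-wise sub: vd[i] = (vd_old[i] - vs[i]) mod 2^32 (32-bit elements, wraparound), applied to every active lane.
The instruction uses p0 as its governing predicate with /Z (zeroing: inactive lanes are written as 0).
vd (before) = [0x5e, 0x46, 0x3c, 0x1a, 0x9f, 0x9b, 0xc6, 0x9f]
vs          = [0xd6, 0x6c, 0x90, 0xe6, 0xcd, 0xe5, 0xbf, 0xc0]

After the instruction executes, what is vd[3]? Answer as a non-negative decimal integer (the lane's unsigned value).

lane count: 256 div 32 = 8
whilelt: lane j active iff 38+j < 45 → j < 7 → 7 active
  i=0: sub(0x5e,0xd6) → 4294967176
  i=1: sub(0x46,0x6c) → 4294967258
  i=2: sub(0x3c,0x90) → 4294967212
  i=3: sub(0x1a,0xe6) → 4294967092
  i=4: sub(0x9f,0xcd) → 4294967250
  i=5: sub(0x9b,0xe5) → 4294967222
  i=6: sub(0xc6,0xbf) → 7
  i=7: tail/zero → 0

vd[3] = 4294967092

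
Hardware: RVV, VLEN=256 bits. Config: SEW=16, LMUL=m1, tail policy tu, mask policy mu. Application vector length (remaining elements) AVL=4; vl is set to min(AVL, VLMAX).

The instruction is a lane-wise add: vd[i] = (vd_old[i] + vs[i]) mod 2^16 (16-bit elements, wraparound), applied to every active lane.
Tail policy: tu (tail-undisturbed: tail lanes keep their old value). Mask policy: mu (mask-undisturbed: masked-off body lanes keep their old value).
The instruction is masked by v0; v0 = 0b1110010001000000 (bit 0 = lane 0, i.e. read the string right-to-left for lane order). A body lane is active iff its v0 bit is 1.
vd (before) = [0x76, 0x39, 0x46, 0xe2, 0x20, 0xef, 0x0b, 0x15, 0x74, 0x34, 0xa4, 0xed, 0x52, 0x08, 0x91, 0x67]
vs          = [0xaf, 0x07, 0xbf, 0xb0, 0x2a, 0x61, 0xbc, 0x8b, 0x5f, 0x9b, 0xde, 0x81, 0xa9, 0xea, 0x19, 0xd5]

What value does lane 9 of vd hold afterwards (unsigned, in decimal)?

VLMAX = (256 × 1) / 16 = 16 lanes
vl ← min(4, 16) = 4
  i=0: mask-off/keep → 118
  i=1: mask-off/keep → 57
  i=2: mask-off/keep → 70
  i=3: mask-off/keep → 226
  i=4: tail/keep → 32
  i=5: tail/keep → 239
  i=6: tail/keep → 11
  i=7: tail/keep → 21
  i=8: tail/keep → 116
  i=9: tail/keep → 52
  i=10: tail/keep → 164
  i=11: tail/keep → 237
  i=12: tail/keep → 82
  i=13: tail/keep → 8
  i=14: tail/keep → 145
  i=15: tail/keep → 103

vd[9] = 52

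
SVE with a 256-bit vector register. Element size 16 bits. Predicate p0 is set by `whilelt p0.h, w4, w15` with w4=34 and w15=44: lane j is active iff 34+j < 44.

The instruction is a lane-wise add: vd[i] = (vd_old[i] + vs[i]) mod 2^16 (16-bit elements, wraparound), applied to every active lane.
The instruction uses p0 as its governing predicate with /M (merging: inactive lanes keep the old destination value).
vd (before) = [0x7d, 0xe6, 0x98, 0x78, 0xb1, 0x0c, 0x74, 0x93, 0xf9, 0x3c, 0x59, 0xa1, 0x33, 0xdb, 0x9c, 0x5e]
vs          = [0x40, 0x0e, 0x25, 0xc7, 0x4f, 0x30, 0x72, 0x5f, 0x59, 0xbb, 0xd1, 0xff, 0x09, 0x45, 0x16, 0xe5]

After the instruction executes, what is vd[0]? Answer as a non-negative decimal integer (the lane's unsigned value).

vd[0] = 189

register lanes = 256/16 = 16
active while 34+j < 44, i.e. j ∈ [0,10) capped at 16 ⇒ 10
vd[0] add(0x7d,0x40) -> 0xbd
vd[1] add(0xe6,0x0e) -> 0xf4
vd[2] add(0x98,0x25) -> 0xbd
vd[3] add(0x78,0xc7) -> 0x13f
vd[4] add(0xb1,0x4f) -> 0x100
vd[5] add(0x0c,0x30) -> 0x3c
vd[6] add(0x74,0x72) -> 0xe6
vd[7] add(0x93,0x5f) -> 0xf2
vd[8] add(0xf9,0x59) -> 0x152
vd[9] add(0x3c,0xbb) -> 0xf7
vd[10] tail/keep -> 0x59
vd[11] tail/keep -> 0xa1
vd[12] tail/keep -> 0x33
vd[13] tail/keep -> 0xdb
vd[14] tail/keep -> 0x9c
vd[15] tail/keep -> 0x5e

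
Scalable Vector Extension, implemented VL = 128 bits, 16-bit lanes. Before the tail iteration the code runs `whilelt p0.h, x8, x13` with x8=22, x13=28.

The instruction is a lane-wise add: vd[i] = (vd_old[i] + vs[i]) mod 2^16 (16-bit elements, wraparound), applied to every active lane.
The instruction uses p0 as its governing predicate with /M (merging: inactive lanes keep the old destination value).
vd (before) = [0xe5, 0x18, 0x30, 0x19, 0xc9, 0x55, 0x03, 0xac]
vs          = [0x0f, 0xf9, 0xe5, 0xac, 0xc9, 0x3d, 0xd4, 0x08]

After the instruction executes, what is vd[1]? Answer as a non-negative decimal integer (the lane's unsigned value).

vd[1] = 273

register lanes = 128/16 = 8
whilelt: lane j active iff 22+j < 28 → j < 6 → 6 active
  i=0: add(0xe5,0x0f) → 244
  i=1: add(0x18,0xf9) → 273
  i=2: add(0x30,0xe5) → 277
  i=3: add(0x19,0xac) → 197
  i=4: add(0xc9,0xc9) → 402
  i=5: add(0x55,0x3d) → 146
  i=6: tail/keep → 3
  i=7: tail/keep → 172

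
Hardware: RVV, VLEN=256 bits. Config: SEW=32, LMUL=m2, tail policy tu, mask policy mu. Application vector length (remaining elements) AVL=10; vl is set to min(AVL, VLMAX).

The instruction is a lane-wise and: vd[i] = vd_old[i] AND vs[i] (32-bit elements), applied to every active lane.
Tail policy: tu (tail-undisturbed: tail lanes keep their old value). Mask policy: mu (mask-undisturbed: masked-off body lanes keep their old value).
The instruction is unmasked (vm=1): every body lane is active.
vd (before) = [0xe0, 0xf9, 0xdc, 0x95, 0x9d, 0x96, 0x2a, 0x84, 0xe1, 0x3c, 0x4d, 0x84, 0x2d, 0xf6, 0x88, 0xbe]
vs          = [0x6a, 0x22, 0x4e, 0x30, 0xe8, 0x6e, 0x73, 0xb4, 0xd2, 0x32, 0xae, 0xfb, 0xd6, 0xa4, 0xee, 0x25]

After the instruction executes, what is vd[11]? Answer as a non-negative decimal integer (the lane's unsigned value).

vd[11] = 132

lanes per group: 256·2/32 = 16
vl ← min(10, 16) = 10
lane  0: and(0xe0,0x6a) ⇒ 0x60
lane  1: and(0xf9,0x22) ⇒ 0x20
lane  2: and(0xdc,0x4e) ⇒ 0x4c
lane  3: and(0x95,0x30) ⇒ 0x10
lane  4: and(0x9d,0xe8) ⇒ 0x88
lane  5: and(0x96,0x6e) ⇒ 0x06
lane  6: and(0x2a,0x73) ⇒ 0x22
lane  7: and(0x84,0xb4) ⇒ 0x84
lane  8: and(0xe1,0xd2) ⇒ 0xc0
lane  9: and(0x3c,0x32) ⇒ 0x30
lane 10: tail/keep ⇒ 0x4d
lane 11: tail/keep ⇒ 0x84
lane 12: tail/keep ⇒ 0x2d
lane 13: tail/keep ⇒ 0xf6
lane 14: tail/keep ⇒ 0x88
lane 15: tail/keep ⇒ 0xbe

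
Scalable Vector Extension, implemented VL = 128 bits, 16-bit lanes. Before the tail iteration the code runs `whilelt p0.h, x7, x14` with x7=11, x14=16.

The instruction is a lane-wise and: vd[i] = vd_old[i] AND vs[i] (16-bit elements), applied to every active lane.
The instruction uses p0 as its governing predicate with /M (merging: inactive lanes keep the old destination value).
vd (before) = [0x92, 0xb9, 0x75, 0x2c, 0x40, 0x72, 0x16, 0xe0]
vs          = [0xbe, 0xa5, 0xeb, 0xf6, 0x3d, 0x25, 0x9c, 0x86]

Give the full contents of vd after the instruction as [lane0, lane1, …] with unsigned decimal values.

vd = [146, 161, 97, 36, 0, 114, 22, 224]

128-bit reg / 16-bit elem → 8 lanes
whilelt: lane j active iff 11+j < 16 → j < 5 → 5 active
lane  0: and(0x92,0xbe) ⇒ 0x92
lane  1: and(0xb9,0xa5) ⇒ 0xa1
lane  2: and(0x75,0xeb) ⇒ 0x61
lane  3: and(0x2c,0xf6) ⇒ 0x24
lane  4: and(0x40,0x3d) ⇒ 0x00
lane  5: tail/keep ⇒ 0x72
lane  6: tail/keep ⇒ 0x16
lane  7: tail/keep ⇒ 0xe0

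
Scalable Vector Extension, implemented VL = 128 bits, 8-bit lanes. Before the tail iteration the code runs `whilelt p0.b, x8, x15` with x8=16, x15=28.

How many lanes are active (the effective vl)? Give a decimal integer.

128-bit reg / 8-bit elem → 16 lanes
p0[j] = (16+j < 28); true for j=0..11 → 12 lanes set

vl = 12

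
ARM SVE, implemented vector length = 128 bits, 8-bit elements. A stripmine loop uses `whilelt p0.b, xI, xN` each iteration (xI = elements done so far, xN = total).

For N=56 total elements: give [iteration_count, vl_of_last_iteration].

[iterations, last_vl] = [4, 8]

128-bit reg / 8-bit elem → 16 lanes
56 elements at 16/iter → 4 passes, remainder 8 on the last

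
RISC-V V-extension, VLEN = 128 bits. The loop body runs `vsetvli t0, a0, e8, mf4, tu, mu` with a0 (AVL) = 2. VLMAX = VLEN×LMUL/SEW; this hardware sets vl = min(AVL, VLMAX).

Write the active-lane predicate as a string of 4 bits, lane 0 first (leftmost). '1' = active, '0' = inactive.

predicate = 1100

VLMAX = (128 × 1/4) / 8 = 4 lanes
vl = min(AVL, VLMAX) = min(2, 4) = 2
bits (lane 0 leftmost): 1100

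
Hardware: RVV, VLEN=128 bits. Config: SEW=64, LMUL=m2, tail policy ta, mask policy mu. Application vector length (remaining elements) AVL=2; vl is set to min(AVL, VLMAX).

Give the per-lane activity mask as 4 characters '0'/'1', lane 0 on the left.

lanes per group: 128·2/64 = 4
vl = min(AVL, VLMAX) = min(2, 4) = 2
bits (lane 0 leftmost): 1100

predicate = 1100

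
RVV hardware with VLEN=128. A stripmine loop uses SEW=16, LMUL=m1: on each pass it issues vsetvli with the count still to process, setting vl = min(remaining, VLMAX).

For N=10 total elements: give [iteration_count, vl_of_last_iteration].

lanes per group: 128·1/16 = 8
iterations = ceil(10/8) = 2; final-pass vl = 2

[iterations, last_vl] = [2, 2]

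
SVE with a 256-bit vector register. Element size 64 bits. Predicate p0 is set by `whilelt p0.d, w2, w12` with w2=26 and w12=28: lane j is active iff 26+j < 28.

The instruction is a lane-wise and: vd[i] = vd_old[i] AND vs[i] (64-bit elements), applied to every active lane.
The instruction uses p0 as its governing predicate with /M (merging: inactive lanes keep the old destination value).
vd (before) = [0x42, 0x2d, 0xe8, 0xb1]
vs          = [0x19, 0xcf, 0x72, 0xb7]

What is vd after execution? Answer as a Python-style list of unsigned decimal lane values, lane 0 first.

lane count: 256 div 64 = 4
whilelt: lane j active iff 26+j < 28 → j < 2 → 2 active
  i=0: and(0x42,0x19) → 0
  i=1: and(0x2d,0xcf) → 13
  i=2: tail/keep → 232
  i=3: tail/keep → 177

vd = [0, 13, 232, 177]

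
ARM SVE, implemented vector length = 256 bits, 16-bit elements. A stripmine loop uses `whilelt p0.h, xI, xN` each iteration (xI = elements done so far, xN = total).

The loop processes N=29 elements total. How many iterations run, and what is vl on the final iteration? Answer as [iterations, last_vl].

lane count: 256 div 16 = 16
29 elements at 16/iter → 2 passes, remainder 13 on the last

[iterations, last_vl] = [2, 13]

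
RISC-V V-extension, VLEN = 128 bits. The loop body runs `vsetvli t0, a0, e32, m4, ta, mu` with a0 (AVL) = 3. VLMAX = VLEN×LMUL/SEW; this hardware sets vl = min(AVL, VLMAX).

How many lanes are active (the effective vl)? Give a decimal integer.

VLMAX = VLEN×LMUL/SEW = 128×4/32 = 16
AVL=3 ≤ VLMAX=16, so vl = 3

vl = 3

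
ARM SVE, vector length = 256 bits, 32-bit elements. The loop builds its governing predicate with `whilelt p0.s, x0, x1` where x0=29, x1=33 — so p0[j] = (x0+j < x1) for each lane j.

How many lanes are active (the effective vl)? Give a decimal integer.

vl = 4

256-bit reg / 32-bit elem → 8 lanes
active while 29+j < 33, i.e. j ∈ [0,4) capped at 8 ⇒ 4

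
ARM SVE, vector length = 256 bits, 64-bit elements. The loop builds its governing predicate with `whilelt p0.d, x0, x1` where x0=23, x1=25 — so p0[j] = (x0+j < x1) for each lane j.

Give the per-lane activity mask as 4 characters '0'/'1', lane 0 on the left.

register lanes = 256/64 = 4
p0[j] = (23+j < 25); true for j=0..1 → 2 lanes set
bits (lane 0 leftmost): 1100

predicate = 1100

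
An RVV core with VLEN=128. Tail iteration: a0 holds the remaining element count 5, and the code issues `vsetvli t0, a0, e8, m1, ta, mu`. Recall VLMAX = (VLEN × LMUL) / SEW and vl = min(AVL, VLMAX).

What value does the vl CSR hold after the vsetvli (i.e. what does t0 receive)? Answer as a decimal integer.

vl = 5

VLMAX = (128 × 1) / 8 = 16 lanes
vl ← min(5, 16) = 5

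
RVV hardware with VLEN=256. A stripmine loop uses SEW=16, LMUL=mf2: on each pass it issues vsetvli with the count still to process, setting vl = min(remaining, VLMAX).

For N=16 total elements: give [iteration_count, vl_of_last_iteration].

VLMAX = VLEN×LMUL/SEW = 256×1/2/16 = 8
16 elements at 8/iter → 2 passes, remainder 8 on the last

[iterations, last_vl] = [2, 8]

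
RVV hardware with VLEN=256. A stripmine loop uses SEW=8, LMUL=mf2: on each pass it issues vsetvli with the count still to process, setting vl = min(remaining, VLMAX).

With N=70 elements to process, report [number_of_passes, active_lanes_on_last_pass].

lanes per group: 256·1/2/8 = 16
iterations = ceil(70/16) = 5; final-pass vl = 6

[iterations, last_vl] = [5, 6]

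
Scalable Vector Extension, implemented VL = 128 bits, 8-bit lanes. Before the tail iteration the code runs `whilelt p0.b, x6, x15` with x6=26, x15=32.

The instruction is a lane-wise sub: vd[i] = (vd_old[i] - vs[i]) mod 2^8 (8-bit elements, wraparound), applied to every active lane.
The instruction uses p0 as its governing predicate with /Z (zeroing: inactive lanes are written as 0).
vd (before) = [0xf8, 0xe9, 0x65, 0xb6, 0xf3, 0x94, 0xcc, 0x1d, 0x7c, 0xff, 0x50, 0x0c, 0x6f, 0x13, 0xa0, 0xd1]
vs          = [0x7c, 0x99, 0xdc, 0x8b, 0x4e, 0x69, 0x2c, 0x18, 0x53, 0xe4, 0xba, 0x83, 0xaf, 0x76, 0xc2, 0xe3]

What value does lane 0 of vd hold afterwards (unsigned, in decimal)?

lane count: 128 div 8 = 16
p0[j] = (26+j < 32); true for j=0..5 → 6 lanes set
vd[0] sub(0xf8,0x7c) -> 0x7c
vd[1] sub(0xe9,0x99) -> 0x50
vd[2] sub(0x65,0xdc) -> 0x89
vd[3] sub(0xb6,0x8b) -> 0x2b
vd[4] sub(0xf3,0x4e) -> 0xa5
vd[5] sub(0x94,0x69) -> 0x2b
vd[6] tail/zero -> 0x00
vd[7] tail/zero -> 0x00
vd[8] tail/zero -> 0x00
vd[9] tail/zero -> 0x00
vd[10] tail/zero -> 0x00
vd[11] tail/zero -> 0x00
vd[12] tail/zero -> 0x00
vd[13] tail/zero -> 0x00
vd[14] tail/zero -> 0x00
vd[15] tail/zero -> 0x00

vd[0] = 124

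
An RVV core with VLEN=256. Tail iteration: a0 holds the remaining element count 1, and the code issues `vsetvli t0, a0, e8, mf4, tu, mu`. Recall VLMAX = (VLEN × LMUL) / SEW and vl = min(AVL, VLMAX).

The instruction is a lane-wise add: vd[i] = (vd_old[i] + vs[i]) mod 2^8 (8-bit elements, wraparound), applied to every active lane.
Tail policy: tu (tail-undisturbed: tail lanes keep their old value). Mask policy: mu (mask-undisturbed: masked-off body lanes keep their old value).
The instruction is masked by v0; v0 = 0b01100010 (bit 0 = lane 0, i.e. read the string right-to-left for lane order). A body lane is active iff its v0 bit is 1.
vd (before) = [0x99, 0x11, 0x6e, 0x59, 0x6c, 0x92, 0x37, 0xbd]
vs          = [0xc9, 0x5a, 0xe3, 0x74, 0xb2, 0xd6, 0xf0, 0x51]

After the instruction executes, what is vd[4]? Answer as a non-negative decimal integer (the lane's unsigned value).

VLMAX = (256 × 1/4) / 8 = 8 lanes
AVL=1 ≤ VLMAX=8, so vl = 1
vd[0] mask-off/keep -> 0x99
vd[1] tail/keep -> 0x11
vd[2] tail/keep -> 0x6e
vd[3] tail/keep -> 0x59
vd[4] tail/keep -> 0x6c
vd[5] tail/keep -> 0x92
vd[6] tail/keep -> 0x37
vd[7] tail/keep -> 0xbd

vd[4] = 108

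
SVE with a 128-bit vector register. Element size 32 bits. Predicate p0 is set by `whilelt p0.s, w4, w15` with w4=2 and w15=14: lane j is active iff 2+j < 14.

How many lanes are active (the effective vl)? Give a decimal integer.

vl = 4

128-bit reg / 32-bit elem → 4 lanes
active while 2+j < 14, i.e. j ∈ [0,12) capped at 4 ⇒ 4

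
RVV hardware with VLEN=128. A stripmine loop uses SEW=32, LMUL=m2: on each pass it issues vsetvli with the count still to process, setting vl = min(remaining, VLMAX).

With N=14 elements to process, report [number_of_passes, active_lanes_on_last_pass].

[iterations, last_vl] = [2, 6]

VLMAX = (128 × 2) / 32 = 8 lanes
N=14: ⌈14/8⌉ = 2 iters; last vl = 14 − 1×8 = 6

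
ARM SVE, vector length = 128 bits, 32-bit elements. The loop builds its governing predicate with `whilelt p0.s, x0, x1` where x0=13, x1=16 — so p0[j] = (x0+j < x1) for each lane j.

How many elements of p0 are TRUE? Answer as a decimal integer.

register lanes = 128/32 = 4
p0[j] = (13+j < 16); true for j=0..2 → 3 lanes set

vl = 3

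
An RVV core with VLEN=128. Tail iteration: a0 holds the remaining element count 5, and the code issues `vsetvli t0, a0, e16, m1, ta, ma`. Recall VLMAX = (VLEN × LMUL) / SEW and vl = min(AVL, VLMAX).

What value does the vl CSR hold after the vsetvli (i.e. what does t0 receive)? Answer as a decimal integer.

vl = 5

lanes per group: 128·1/16 = 8
vl ← min(5, 8) = 5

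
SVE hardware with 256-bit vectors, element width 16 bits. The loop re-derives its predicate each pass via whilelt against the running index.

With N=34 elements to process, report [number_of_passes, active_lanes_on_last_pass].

256-bit reg / 16-bit elem → 16 lanes
N=34: ⌈34/16⌉ = 3 iters; last vl = 34 − 2×16 = 2

[iterations, last_vl] = [3, 2]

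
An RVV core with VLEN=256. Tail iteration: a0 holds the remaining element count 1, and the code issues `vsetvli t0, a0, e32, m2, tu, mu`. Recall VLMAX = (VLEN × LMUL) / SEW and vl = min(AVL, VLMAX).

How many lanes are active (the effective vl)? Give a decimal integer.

VLMAX = (256 × 2) / 32 = 16 lanes
AVL=1 ≤ VLMAX=16, so vl = 1

vl = 1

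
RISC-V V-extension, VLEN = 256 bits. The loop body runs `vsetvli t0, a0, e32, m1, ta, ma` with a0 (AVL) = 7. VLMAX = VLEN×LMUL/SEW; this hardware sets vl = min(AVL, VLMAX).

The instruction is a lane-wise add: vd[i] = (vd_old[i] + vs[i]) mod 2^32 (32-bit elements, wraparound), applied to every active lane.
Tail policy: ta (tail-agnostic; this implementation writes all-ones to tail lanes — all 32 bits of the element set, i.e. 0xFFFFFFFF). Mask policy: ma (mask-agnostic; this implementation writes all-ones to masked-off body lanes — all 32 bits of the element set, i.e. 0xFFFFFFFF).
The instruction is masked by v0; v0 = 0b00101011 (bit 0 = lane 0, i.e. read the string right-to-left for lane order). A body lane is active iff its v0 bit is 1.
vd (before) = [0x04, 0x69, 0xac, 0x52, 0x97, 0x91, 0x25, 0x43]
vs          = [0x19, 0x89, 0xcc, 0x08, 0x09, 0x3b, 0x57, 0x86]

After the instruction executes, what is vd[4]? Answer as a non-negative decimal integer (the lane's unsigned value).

vd[4] = 4294967295

VLMAX = (256 × 1) / 32 = 8 lanes
vl = min(AVL, VLMAX) = min(7, 8) = 7
vd[0] add(0x04,0x19) -> 0x1d
vd[1] add(0x69,0x89) -> 0xf2
vd[2] mask-off/ones -> 0xffffffff
vd[3] add(0x52,0x08) -> 0x5a
vd[4] mask-off/ones -> 0xffffffff
vd[5] add(0x91,0x3b) -> 0xcc
vd[6] mask-off/ones -> 0xffffffff
vd[7] tail/ones -> 0xffffffff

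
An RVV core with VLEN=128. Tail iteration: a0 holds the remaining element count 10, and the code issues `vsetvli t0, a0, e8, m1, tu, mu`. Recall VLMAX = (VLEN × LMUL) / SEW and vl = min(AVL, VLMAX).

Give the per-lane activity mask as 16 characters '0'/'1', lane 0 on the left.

predicate = 1111111111000000

VLMAX = VLEN×LMUL/SEW = 128×1/8 = 16
AVL=10 ≤ VLMAX=16, so vl = 10
bits (lane 0 leftmost): 1111111111000000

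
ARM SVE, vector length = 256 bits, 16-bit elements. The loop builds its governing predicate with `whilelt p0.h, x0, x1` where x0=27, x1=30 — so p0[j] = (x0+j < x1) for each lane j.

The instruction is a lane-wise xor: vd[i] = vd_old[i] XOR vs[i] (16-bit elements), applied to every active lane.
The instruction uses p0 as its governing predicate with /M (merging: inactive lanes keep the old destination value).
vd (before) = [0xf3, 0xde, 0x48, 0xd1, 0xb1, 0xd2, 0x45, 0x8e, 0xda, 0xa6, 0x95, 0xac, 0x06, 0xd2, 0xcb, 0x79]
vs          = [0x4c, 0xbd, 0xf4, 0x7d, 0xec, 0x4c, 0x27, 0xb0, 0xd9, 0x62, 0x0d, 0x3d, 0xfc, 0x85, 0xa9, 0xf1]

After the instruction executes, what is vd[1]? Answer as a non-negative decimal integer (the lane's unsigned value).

vd[1] = 99

256-bit reg / 16-bit elem → 16 lanes
active while 27+j < 30, i.e. j ∈ [0,3) capped at 16 ⇒ 3
vd[0] xor(0xf3,0x4c) -> 0xbf
vd[1] xor(0xde,0xbd) -> 0x63
vd[2] xor(0x48,0xf4) -> 0xbc
vd[3] tail/keep -> 0xd1
vd[4] tail/keep -> 0xb1
vd[5] tail/keep -> 0xd2
vd[6] tail/keep -> 0x45
vd[7] tail/keep -> 0x8e
vd[8] tail/keep -> 0xda
vd[9] tail/keep -> 0xa6
vd[10] tail/keep -> 0x95
vd[11] tail/keep -> 0xac
vd[12] tail/keep -> 0x06
vd[13] tail/keep -> 0xd2
vd[14] tail/keep -> 0xcb
vd[15] tail/keep -> 0x79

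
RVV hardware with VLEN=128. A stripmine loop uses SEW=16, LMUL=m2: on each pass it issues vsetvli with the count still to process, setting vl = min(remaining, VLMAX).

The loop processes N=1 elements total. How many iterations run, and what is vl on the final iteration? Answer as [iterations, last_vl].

VLMAX = VLEN×LMUL/SEW = 128×2/16 = 16
iterations = ceil(1/16) = 1; final-pass vl = 1

[iterations, last_vl] = [1, 1]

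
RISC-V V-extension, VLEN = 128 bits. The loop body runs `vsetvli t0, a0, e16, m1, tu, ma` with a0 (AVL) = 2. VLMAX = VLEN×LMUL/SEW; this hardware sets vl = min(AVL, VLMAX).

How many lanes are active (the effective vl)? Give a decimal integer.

vl = 2

lanes per group: 128·1/16 = 8
AVL=2 ≤ VLMAX=8, so vl = 2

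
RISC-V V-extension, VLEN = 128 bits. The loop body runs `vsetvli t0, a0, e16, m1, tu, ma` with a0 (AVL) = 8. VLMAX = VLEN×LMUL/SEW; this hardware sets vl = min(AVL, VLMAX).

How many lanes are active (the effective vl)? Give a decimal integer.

lanes per group: 128·1/16 = 8
AVL=8 ≤ VLMAX=8, so vl = 8

vl = 8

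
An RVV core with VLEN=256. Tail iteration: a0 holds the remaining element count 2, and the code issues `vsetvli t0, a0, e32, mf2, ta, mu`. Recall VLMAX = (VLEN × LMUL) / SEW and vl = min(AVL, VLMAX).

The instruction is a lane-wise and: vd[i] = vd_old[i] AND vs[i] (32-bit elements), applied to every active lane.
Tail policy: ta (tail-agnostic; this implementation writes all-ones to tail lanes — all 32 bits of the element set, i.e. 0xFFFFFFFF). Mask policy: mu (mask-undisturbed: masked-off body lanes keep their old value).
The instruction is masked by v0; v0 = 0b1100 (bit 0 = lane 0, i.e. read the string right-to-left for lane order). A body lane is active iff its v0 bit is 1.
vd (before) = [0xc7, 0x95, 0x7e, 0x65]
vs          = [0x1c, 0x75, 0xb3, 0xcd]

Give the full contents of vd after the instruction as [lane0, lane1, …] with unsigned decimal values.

lanes per group: 256·1/2/32 = 4
AVL=2 ≤ VLMAX=4, so vl = 2
lane  0: mask-off/keep ⇒ 0xc7
lane  1: mask-off/keep ⇒ 0x95
lane  2: tail/ones ⇒ 0xffffffff
lane  3: tail/ones ⇒ 0xffffffff

vd = [199, 149, 4294967295, 4294967295]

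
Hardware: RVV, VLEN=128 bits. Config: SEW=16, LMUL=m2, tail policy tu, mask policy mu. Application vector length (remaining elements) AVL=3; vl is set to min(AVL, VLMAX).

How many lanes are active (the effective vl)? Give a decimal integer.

vl = 3

lanes per group: 128·2/16 = 16
vl ← min(3, 16) = 3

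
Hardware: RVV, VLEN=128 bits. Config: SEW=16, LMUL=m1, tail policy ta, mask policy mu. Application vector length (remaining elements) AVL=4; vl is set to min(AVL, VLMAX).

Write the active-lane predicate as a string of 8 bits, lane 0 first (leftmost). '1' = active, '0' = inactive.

predicate = 11110000

lanes per group: 128·1/16 = 8
vl ← min(4, 8) = 4
bits (lane 0 leftmost): 11110000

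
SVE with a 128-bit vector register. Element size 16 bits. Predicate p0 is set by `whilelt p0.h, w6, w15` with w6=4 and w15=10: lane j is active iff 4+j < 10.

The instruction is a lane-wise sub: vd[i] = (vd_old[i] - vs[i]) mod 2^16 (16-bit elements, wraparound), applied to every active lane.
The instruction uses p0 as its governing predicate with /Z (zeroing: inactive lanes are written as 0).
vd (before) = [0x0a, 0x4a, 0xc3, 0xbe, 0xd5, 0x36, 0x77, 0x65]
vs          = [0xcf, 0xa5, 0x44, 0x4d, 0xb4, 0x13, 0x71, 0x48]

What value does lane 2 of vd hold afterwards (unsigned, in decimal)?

vd[2] = 127

128-bit reg / 16-bit elem → 8 lanes
whilelt: lane j active iff 4+j < 10 → j < 6 → 6 active
  i=0: sub(0x0a,0xcf) → 65339
  i=1: sub(0x4a,0xa5) → 65445
  i=2: sub(0xc3,0x44) → 127
  i=3: sub(0xbe,0x4d) → 113
  i=4: sub(0xd5,0xb4) → 33
  i=5: sub(0x36,0x13) → 35
  i=6: tail/zero → 0
  i=7: tail/zero → 0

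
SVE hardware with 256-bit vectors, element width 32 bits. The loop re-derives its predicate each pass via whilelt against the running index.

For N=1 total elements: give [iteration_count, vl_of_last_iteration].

256-bit reg / 32-bit elem → 8 lanes
iterations = ceil(1/8) = 1; final-pass vl = 1

[iterations, last_vl] = [1, 1]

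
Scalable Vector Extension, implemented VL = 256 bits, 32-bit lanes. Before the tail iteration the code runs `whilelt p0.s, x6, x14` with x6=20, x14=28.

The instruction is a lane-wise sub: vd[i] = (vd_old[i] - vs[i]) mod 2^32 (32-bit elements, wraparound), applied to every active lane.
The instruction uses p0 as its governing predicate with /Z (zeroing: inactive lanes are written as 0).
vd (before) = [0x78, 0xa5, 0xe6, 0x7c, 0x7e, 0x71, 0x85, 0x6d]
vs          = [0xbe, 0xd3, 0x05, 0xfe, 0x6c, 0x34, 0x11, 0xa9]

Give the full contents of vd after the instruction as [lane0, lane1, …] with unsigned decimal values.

256-bit reg / 32-bit elem → 8 lanes
p0[j] = (20+j < 28); true for j=0..7 → 8 lanes set
  i=0: sub(0x78,0xbe) → 4294967226
  i=1: sub(0xa5,0xd3) → 4294967250
  i=2: sub(0xe6,0x05) → 225
  i=3: sub(0x7c,0xfe) → 4294967166
  i=4: sub(0x7e,0x6c) → 18
  i=5: sub(0x71,0x34) → 61
  i=6: sub(0x85,0x11) → 116
  i=7: sub(0x6d,0xa9) → 4294967236

vd = [4294967226, 4294967250, 225, 4294967166, 18, 61, 116, 4294967236]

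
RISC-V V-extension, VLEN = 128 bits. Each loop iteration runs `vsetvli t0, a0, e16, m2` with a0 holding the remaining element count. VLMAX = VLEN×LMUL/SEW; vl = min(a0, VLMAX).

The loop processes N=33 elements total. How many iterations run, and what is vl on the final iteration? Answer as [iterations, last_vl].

lanes per group: 128·2/16 = 16
33 elements at 16/iter → 3 passes, remainder 1 on the last

[iterations, last_vl] = [3, 1]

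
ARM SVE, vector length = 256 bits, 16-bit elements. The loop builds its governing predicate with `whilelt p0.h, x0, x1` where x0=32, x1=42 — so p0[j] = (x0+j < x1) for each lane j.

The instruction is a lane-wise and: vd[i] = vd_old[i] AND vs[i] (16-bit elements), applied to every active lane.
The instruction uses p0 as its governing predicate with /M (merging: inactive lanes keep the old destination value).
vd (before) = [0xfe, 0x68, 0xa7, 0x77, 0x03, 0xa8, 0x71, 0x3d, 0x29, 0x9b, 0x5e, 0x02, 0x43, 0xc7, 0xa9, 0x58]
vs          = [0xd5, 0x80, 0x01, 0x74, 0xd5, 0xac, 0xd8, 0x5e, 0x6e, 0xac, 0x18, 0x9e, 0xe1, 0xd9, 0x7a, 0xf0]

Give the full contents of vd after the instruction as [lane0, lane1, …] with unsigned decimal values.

vd = [212, 0, 1, 116, 1, 168, 80, 28, 40, 136, 94, 2, 67, 199, 169, 88]

lane count: 256 div 16 = 16
active while 32+j < 42, i.e. j ∈ [0,10) capped at 16 ⇒ 10
vd[0] and(0xfe,0xd5) -> 0xd4
vd[1] and(0x68,0x80) -> 0x00
vd[2] and(0xa7,0x01) -> 0x01
vd[3] and(0x77,0x74) -> 0x74
vd[4] and(0x03,0xd5) -> 0x01
vd[5] and(0xa8,0xac) -> 0xa8
vd[6] and(0x71,0xd8) -> 0x50
vd[7] and(0x3d,0x5e) -> 0x1c
vd[8] and(0x29,0x6e) -> 0x28
vd[9] and(0x9b,0xac) -> 0x88
vd[10] tail/keep -> 0x5e
vd[11] tail/keep -> 0x02
vd[12] tail/keep -> 0x43
vd[13] tail/keep -> 0xc7
vd[14] tail/keep -> 0xa9
vd[15] tail/keep -> 0x58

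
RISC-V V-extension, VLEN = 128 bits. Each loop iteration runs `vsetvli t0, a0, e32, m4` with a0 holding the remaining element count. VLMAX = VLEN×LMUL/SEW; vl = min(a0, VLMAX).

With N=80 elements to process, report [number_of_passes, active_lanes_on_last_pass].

VLMAX = VLEN×LMUL/SEW = 128×4/32 = 16
80 elements at 16/iter → 5 passes, remainder 16 on the last

[iterations, last_vl] = [5, 16]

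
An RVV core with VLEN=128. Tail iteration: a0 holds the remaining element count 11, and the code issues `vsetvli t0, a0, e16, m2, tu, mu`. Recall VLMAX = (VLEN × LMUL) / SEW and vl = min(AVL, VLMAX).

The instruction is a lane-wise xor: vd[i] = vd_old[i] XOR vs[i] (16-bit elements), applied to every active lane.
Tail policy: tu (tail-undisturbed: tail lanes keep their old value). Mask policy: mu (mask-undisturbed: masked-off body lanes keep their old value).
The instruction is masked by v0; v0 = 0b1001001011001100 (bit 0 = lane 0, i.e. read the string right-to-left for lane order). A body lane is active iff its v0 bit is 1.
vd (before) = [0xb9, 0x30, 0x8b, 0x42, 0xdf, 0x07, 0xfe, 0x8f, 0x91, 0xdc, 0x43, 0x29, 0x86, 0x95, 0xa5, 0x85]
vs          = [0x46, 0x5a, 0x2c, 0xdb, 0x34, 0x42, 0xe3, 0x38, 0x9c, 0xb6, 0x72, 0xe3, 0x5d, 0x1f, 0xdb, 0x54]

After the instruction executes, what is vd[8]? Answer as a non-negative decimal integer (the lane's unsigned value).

VLMAX = VLEN×LMUL/SEW = 128×2/16 = 16
AVL=11 ≤ VLMAX=16, so vl = 11
vd[0] mask-off/keep -> 0xb9
vd[1] mask-off/keep -> 0x30
vd[2] xor(0x8b,0x2c) -> 0xa7
vd[3] xor(0x42,0xdb) -> 0x99
vd[4] mask-off/keep -> 0xdf
vd[5] mask-off/keep -> 0x07
vd[6] xor(0xfe,0xe3) -> 0x1d
vd[7] xor(0x8f,0x38) -> 0xb7
vd[8] mask-off/keep -> 0x91
vd[9] xor(0xdc,0xb6) -> 0x6a
vd[10] mask-off/keep -> 0x43
vd[11] tail/keep -> 0x29
vd[12] tail/keep -> 0x86
vd[13] tail/keep -> 0x95
vd[14] tail/keep -> 0xa5
vd[15] tail/keep -> 0x85

vd[8] = 145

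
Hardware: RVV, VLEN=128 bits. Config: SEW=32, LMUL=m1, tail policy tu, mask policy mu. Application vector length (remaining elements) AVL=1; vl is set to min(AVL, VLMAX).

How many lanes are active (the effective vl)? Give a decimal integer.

vl = 1

VLMAX = VLEN×LMUL/SEW = 128×1/32 = 4
vl ← min(1, 4) = 1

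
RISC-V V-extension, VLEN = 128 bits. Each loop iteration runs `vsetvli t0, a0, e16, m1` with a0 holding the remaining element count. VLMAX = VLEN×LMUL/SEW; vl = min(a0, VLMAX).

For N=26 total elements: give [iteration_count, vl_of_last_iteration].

[iterations, last_vl] = [4, 2]

VLMAX = (128 × 1) / 16 = 8 lanes
26 elements at 8/iter → 4 passes, remainder 2 on the last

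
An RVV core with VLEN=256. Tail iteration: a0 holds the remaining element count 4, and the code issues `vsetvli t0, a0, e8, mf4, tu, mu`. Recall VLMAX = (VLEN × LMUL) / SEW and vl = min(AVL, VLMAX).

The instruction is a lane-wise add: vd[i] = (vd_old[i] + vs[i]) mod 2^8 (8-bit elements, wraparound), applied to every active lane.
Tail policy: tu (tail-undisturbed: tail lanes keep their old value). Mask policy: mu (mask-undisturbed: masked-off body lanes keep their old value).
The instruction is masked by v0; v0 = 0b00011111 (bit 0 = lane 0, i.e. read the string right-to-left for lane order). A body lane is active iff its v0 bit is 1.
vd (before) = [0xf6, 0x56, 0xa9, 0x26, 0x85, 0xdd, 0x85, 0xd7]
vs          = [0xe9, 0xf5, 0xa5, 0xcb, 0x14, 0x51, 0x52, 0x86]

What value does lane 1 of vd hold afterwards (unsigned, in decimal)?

vd[1] = 75

VLMAX = (256 × 1/4) / 8 = 8 lanes
AVL=4 ≤ VLMAX=8, so vl = 4
[0] add(0xf6,0xe9) = 0xdf
[1] add(0x56,0xf5) = 0x4b
[2] add(0xa9,0xa5) = 0x4e
[3] add(0x26,0xcb) = 0xf1
[4] tail/keep = 0x85
[5] tail/keep = 0xdd
[6] tail/keep = 0x85
[7] tail/keep = 0xd7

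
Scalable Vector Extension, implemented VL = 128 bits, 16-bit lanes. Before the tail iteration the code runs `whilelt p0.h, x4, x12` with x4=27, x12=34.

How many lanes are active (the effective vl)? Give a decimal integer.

vl = 7

lane count: 128 div 16 = 8
whilelt: lane j active iff 27+j < 34 → j < 7 → 7 active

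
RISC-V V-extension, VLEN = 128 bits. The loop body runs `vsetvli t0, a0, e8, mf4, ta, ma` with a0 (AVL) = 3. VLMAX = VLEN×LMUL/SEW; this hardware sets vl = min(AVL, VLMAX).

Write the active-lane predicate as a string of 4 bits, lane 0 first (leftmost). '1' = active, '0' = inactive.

predicate = 1110

lanes per group: 128·1/4/8 = 4
AVL=3 ≤ VLMAX=4, so vl = 3
bits (lane 0 leftmost): 1110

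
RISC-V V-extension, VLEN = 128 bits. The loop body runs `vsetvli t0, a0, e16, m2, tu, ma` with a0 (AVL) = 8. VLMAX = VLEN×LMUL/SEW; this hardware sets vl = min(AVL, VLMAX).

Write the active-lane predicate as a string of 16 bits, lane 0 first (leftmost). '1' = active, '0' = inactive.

VLMAX = VLEN×LMUL/SEW = 128×2/16 = 16
AVL=8 ≤ VLMAX=16, so vl = 8
bits (lane 0 leftmost): 1111111100000000

predicate = 1111111100000000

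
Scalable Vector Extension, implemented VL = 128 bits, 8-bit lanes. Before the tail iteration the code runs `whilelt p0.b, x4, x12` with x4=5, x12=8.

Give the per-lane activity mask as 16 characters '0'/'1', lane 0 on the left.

predicate = 1110000000000000

128-bit reg / 8-bit elem → 16 lanes
whilelt: lane j active iff 5+j < 8 → j < 3 → 3 active
bits (lane 0 leftmost): 1110000000000000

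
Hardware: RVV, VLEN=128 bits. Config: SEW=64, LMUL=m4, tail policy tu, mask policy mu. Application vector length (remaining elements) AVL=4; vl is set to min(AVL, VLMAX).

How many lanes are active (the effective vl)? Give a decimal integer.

vl = 4

lanes per group: 128·4/64 = 8
AVL=4 ≤ VLMAX=8, so vl = 4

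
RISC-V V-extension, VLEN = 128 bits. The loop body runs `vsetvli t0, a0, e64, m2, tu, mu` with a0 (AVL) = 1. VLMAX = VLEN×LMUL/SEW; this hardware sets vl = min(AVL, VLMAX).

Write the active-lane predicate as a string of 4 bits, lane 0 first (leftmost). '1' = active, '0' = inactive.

VLMAX = (128 × 2) / 64 = 4 lanes
vl = min(AVL, VLMAX) = min(1, 4) = 1
bits (lane 0 leftmost): 1000

predicate = 1000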